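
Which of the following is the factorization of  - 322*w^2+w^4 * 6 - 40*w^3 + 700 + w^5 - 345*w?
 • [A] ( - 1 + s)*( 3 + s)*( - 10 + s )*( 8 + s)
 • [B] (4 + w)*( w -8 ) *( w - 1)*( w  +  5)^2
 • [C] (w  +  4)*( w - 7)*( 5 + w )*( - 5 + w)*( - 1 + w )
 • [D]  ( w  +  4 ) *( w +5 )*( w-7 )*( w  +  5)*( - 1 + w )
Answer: D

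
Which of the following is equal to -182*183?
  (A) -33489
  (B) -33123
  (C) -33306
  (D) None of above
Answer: C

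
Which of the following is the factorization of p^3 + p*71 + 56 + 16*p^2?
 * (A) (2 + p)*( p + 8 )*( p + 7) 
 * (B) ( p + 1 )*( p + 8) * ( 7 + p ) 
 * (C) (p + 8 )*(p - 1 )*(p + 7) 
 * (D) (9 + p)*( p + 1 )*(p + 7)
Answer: B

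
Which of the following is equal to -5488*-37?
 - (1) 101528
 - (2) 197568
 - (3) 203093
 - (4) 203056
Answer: 4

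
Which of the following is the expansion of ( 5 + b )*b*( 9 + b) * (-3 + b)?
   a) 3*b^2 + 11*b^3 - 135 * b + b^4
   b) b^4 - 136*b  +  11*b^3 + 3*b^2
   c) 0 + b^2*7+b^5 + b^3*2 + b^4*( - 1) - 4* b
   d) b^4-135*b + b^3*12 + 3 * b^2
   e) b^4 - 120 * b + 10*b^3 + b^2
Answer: a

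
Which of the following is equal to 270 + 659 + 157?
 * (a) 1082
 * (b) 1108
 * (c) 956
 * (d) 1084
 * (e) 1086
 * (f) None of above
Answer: e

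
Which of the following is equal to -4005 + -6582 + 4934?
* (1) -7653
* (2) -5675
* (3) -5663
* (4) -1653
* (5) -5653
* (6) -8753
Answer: 5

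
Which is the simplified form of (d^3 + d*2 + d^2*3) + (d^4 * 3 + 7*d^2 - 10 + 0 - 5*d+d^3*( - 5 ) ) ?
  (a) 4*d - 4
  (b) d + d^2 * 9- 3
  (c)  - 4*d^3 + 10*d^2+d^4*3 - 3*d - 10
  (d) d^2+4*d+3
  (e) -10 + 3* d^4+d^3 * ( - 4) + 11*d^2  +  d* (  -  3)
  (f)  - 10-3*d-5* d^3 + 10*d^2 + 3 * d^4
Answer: c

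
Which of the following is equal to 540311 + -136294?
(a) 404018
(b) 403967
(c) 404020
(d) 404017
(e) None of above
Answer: d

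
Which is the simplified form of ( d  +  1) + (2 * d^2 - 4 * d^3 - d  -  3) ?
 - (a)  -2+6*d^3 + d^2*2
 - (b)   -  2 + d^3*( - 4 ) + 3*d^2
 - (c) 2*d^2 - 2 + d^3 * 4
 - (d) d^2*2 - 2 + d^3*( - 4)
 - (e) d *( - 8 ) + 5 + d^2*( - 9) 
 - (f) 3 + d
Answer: d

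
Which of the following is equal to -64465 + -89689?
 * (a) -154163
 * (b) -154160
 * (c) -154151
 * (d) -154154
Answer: d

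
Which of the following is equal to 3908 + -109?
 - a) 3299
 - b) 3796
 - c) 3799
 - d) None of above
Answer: c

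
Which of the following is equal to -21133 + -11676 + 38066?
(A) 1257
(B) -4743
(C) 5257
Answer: C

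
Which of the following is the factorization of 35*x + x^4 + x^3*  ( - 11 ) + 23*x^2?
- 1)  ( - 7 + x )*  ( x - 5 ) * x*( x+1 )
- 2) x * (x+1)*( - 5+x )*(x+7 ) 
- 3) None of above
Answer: 1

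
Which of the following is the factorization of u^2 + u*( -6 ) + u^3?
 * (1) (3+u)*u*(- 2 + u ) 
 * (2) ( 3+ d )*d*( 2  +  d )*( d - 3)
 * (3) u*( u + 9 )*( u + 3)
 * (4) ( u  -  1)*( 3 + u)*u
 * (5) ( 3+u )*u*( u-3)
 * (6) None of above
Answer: 1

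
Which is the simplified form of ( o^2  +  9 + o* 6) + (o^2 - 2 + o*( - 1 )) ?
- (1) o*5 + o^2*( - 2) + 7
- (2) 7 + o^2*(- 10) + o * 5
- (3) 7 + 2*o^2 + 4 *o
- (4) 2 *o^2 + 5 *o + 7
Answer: 4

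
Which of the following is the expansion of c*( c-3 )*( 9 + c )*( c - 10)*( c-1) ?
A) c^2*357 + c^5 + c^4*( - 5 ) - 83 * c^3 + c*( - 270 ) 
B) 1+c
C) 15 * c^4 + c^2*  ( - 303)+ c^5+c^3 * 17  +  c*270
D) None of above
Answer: A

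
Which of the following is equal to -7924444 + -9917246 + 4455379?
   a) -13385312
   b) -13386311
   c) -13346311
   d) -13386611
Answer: b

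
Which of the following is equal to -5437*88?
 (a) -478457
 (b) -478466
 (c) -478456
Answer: c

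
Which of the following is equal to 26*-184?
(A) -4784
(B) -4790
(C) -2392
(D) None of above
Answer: A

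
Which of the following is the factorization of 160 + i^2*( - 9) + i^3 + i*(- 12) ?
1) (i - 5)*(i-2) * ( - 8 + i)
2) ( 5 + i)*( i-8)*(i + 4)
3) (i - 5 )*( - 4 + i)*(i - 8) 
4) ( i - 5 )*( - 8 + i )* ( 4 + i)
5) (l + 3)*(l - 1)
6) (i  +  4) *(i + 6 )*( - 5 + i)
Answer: 4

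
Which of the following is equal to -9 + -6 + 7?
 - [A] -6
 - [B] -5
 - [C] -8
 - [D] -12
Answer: C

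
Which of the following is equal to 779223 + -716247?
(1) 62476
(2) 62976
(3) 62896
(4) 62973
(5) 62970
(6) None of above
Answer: 2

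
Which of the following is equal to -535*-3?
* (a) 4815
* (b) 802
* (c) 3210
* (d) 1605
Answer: d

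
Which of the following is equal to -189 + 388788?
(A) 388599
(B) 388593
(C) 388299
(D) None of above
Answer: A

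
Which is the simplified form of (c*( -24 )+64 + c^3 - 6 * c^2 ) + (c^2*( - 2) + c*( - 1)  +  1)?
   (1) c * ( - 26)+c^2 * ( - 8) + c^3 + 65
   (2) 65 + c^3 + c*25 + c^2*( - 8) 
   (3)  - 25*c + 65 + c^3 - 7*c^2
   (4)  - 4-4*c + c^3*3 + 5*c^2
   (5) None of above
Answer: 5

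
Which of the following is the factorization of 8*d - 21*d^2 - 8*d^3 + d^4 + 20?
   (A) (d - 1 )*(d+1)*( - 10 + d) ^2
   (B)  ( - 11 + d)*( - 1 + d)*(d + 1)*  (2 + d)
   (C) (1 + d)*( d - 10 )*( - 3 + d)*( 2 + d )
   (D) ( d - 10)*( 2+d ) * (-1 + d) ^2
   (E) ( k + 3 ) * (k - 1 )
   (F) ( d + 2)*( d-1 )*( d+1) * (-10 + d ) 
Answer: F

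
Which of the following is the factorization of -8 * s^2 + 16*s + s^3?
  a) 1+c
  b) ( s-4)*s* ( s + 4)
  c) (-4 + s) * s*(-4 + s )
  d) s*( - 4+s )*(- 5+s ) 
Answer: c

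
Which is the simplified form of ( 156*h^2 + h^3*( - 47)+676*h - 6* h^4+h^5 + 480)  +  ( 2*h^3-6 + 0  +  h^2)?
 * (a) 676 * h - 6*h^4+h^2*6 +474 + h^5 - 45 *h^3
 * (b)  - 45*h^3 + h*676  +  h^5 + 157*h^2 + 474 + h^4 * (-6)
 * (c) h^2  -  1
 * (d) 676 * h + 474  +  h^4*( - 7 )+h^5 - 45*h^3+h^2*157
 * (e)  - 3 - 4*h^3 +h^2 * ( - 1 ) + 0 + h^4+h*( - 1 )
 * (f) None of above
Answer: b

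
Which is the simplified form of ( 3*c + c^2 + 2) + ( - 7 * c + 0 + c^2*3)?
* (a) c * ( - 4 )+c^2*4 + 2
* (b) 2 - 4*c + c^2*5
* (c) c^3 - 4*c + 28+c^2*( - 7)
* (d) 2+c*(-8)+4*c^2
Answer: a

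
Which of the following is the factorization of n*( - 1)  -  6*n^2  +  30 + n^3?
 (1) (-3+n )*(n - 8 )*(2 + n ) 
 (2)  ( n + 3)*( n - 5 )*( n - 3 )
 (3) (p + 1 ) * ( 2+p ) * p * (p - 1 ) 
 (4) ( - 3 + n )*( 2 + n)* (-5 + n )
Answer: 4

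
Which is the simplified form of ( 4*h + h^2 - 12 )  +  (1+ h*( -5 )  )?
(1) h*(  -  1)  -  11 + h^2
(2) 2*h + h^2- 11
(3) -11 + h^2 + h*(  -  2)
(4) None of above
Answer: 1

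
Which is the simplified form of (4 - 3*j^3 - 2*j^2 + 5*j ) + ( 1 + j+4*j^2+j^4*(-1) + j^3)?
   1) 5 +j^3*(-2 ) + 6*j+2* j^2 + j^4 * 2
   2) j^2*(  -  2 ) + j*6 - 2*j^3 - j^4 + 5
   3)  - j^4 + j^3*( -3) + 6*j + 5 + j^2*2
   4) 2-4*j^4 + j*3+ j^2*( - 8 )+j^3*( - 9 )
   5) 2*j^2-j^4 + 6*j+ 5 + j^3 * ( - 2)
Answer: 5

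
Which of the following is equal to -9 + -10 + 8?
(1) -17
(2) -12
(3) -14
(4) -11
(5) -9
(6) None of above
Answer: 4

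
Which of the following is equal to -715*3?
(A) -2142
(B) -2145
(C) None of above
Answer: B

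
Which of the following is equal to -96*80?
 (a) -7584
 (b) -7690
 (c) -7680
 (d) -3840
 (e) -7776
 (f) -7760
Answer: c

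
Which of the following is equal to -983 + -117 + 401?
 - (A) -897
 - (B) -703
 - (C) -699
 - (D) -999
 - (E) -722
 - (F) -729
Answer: C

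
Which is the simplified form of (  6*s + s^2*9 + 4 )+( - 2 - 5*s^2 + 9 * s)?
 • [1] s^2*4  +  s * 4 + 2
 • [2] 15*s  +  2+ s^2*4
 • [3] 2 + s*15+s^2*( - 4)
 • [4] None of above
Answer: 2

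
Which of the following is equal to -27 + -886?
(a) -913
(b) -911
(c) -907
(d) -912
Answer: a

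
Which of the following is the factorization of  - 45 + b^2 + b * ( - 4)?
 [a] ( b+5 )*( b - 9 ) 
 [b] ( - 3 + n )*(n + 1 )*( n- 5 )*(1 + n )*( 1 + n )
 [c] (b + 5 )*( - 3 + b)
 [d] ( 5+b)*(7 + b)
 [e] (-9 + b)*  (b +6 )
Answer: a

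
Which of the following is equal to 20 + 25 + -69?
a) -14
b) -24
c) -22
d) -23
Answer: b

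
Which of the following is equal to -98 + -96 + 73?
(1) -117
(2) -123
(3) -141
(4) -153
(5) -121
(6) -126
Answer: 5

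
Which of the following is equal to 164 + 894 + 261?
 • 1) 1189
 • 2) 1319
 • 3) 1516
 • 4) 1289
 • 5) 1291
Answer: 2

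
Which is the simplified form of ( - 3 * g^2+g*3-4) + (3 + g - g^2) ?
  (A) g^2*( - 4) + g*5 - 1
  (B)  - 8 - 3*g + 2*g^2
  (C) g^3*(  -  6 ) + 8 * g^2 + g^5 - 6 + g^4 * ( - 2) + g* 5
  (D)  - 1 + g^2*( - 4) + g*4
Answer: D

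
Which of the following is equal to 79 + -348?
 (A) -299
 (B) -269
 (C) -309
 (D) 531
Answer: B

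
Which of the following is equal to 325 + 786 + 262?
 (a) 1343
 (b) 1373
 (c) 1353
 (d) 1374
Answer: b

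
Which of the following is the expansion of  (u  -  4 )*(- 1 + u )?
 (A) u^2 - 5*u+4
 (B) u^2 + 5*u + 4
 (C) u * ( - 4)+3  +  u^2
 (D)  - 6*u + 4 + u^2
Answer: A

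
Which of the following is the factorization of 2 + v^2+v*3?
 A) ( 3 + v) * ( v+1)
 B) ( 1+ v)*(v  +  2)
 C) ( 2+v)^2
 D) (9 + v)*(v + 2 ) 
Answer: B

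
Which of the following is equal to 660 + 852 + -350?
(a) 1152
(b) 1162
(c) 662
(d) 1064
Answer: b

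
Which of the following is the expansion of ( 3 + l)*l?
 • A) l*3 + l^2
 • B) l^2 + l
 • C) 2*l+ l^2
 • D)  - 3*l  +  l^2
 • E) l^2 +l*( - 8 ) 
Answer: A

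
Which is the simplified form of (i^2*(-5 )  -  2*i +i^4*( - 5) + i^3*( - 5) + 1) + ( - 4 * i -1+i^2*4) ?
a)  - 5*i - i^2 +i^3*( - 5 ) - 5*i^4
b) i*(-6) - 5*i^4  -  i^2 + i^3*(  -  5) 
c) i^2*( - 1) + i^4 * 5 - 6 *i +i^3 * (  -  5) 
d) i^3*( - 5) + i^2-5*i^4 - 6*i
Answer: b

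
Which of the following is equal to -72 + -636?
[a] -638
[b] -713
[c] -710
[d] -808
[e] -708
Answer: e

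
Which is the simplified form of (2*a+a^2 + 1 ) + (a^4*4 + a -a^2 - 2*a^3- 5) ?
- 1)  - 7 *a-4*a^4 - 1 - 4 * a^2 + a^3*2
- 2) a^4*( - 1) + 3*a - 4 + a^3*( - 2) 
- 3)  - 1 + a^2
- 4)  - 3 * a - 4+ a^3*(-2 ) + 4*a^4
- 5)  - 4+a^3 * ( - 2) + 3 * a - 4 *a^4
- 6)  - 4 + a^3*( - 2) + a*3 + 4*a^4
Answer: 6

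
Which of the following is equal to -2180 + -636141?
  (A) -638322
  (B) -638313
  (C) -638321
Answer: C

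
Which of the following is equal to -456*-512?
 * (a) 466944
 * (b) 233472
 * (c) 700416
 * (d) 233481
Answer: b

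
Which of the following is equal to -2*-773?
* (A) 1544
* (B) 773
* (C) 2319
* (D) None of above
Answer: D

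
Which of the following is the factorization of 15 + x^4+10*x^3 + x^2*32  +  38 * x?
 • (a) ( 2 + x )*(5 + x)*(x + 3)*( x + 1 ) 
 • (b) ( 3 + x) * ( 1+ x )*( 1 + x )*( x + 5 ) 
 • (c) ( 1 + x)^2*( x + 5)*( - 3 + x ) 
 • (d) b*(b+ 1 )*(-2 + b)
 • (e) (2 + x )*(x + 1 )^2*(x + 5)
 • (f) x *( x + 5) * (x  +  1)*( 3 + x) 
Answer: b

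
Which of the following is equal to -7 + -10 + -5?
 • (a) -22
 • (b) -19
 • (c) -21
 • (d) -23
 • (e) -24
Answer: a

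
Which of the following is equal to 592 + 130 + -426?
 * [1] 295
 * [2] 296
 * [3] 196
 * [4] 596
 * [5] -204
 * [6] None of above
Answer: 2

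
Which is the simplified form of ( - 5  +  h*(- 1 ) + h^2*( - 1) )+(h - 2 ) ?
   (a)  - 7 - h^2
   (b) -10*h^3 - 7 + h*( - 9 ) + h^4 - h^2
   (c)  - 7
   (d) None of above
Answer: a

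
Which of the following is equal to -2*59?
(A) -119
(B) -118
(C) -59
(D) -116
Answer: B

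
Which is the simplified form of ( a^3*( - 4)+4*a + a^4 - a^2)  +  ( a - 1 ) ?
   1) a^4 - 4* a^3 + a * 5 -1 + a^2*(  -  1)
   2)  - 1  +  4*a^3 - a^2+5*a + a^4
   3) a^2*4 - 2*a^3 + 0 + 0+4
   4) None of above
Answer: 1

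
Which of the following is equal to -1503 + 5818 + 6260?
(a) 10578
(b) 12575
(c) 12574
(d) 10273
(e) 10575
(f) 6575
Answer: e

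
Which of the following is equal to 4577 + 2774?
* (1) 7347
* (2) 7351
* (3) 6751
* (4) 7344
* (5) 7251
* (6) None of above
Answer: 2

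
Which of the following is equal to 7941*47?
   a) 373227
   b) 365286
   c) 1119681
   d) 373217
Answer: a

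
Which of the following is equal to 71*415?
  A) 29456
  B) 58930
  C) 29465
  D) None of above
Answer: C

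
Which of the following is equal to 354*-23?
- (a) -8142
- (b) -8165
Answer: a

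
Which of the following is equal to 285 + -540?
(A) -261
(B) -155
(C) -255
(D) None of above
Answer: C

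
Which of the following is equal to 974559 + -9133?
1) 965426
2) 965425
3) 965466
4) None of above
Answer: 1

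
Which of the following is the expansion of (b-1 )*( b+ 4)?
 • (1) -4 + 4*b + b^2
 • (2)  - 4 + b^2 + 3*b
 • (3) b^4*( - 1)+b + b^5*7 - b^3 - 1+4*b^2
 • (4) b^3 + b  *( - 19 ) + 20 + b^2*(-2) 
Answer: 2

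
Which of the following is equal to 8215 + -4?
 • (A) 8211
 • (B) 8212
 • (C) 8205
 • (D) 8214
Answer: A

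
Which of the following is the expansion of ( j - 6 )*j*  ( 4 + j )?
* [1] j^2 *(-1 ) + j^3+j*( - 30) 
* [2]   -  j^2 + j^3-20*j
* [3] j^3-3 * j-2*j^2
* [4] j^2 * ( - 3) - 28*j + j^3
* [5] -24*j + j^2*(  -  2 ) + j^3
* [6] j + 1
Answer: 5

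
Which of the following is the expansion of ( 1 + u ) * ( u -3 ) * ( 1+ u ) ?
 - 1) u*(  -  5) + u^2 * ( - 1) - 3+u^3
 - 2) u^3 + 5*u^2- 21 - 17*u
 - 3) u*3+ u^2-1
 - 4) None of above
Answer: 1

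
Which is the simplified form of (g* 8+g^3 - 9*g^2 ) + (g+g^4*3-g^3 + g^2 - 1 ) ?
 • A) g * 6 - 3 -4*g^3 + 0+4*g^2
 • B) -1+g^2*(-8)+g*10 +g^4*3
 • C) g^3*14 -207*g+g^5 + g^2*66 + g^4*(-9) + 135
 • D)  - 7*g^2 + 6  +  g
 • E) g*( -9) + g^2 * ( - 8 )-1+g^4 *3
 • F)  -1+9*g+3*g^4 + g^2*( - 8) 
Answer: F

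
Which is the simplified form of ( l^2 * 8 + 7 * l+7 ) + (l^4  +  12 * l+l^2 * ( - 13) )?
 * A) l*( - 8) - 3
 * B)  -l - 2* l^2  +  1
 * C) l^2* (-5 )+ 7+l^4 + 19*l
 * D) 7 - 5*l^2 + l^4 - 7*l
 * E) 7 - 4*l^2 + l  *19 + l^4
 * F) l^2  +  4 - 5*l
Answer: C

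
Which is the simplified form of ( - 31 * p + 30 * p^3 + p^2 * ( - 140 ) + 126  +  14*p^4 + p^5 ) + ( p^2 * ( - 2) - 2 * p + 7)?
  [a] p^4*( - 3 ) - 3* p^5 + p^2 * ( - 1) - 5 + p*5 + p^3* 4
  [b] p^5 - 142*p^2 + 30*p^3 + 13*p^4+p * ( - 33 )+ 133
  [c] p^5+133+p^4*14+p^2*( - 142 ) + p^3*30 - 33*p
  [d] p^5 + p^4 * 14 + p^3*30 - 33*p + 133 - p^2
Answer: c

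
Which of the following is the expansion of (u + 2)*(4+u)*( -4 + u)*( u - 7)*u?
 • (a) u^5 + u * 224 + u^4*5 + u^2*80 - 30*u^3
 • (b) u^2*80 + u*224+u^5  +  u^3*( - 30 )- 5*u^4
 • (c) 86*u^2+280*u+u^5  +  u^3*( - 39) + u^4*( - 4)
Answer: b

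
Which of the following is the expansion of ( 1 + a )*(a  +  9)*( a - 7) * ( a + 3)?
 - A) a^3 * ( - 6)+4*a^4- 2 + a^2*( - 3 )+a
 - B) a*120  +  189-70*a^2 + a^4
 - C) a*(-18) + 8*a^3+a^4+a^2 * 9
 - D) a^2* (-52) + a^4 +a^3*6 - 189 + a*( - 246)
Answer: D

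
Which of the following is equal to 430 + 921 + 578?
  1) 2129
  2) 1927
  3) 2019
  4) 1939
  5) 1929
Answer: 5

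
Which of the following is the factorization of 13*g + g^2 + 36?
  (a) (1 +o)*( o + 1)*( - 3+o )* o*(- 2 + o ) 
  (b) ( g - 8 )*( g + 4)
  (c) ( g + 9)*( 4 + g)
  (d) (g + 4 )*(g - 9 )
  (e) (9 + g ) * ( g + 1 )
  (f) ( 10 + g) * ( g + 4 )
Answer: c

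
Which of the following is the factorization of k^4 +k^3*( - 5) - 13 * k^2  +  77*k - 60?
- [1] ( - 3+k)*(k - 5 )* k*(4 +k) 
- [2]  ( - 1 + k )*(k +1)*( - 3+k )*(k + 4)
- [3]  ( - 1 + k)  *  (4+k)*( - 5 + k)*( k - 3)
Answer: 3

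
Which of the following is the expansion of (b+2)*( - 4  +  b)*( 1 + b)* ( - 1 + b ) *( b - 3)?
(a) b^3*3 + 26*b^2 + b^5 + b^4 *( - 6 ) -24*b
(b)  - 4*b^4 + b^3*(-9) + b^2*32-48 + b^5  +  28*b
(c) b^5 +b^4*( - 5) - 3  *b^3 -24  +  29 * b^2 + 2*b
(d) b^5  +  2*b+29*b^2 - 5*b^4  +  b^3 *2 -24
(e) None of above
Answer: c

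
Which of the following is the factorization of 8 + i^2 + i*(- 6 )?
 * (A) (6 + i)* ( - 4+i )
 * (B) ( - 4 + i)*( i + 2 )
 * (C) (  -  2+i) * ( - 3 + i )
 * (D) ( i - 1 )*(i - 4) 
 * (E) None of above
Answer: E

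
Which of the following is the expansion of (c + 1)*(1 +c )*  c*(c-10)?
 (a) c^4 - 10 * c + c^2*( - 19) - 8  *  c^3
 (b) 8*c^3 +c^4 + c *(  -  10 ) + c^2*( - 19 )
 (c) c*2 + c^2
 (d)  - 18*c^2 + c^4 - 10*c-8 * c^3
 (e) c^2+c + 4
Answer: a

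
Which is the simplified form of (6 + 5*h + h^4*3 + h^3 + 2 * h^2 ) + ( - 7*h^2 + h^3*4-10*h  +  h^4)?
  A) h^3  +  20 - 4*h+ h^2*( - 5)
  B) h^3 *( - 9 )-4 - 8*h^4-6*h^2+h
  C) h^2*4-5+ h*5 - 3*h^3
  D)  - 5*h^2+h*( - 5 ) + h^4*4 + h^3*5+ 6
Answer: D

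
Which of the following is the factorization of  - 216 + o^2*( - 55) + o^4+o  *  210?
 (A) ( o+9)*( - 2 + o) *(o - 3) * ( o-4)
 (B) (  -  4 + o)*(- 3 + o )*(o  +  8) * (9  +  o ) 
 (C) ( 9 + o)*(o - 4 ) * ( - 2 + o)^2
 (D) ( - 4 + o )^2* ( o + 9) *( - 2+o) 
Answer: A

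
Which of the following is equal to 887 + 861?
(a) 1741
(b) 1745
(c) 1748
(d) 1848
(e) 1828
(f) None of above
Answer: c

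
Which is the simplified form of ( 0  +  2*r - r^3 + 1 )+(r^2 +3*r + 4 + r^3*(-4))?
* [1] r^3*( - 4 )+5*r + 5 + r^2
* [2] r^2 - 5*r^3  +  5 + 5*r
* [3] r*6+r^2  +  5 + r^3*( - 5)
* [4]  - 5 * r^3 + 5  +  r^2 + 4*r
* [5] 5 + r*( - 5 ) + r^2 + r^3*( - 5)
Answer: 2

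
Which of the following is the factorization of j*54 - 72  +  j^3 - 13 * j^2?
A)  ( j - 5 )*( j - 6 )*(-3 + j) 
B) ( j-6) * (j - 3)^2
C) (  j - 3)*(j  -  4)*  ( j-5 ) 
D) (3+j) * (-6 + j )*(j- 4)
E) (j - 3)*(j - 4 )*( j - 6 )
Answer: E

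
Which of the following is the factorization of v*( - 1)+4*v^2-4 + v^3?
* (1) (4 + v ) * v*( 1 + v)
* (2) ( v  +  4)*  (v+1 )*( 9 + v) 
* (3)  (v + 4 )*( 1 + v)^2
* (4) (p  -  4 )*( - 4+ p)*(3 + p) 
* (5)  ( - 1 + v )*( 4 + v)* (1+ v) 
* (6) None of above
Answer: 5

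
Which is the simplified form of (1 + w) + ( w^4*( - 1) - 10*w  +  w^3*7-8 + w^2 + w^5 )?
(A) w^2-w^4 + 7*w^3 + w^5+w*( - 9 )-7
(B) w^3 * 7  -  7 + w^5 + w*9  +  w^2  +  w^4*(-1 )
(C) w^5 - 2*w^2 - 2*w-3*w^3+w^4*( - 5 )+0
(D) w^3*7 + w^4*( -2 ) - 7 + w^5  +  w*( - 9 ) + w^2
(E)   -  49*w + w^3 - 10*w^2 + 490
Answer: A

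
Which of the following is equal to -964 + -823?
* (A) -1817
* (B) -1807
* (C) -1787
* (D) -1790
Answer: C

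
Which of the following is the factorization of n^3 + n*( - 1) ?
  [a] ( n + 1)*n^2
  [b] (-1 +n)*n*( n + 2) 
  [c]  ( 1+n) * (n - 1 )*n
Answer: c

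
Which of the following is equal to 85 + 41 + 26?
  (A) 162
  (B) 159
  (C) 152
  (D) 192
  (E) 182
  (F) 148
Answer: C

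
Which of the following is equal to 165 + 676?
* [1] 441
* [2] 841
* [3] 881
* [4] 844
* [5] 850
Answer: 2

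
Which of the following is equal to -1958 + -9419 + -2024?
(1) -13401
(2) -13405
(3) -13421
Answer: 1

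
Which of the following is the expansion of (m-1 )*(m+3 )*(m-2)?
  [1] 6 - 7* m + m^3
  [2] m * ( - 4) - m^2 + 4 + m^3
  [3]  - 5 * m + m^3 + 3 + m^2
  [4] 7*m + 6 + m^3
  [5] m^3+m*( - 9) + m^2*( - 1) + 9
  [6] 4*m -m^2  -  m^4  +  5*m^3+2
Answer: 1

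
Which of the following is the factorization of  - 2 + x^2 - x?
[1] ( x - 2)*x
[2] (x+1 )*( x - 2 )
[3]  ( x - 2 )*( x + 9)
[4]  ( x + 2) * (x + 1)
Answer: 2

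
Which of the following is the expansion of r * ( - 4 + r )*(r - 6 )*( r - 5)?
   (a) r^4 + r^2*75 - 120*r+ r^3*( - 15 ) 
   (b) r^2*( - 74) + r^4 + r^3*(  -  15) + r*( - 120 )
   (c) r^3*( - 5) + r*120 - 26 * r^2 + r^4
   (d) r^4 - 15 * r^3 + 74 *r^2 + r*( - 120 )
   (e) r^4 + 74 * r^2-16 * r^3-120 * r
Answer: d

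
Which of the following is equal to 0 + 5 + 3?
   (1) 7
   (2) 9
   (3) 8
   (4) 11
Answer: 3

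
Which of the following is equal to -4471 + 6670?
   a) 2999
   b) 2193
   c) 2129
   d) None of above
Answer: d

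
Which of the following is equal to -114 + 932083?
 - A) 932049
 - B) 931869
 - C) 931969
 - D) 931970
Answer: C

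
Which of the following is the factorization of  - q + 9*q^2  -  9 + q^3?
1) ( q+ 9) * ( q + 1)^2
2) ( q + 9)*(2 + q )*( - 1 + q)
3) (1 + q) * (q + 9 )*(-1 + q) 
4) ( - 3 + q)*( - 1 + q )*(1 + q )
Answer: 3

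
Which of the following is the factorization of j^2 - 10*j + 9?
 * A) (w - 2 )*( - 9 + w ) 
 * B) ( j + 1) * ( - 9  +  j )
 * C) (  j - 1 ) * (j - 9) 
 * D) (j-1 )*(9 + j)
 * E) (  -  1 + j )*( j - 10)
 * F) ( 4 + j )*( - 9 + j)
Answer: C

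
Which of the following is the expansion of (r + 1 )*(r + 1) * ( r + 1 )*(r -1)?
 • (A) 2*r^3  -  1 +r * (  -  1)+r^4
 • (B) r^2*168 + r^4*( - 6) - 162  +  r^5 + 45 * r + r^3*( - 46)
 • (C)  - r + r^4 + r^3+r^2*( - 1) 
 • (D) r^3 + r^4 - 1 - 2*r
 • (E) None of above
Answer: E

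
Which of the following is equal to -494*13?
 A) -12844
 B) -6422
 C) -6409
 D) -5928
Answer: B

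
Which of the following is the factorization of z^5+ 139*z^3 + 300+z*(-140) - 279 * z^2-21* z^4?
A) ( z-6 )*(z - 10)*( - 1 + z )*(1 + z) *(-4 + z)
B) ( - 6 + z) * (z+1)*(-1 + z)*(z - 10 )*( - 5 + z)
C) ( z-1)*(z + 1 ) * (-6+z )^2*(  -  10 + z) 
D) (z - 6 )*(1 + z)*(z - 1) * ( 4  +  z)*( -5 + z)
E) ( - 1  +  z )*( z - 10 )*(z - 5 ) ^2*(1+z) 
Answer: B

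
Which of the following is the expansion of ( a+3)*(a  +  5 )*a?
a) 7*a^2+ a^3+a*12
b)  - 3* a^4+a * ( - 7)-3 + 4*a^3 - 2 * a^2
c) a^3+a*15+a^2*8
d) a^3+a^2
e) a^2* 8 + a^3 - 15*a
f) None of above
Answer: c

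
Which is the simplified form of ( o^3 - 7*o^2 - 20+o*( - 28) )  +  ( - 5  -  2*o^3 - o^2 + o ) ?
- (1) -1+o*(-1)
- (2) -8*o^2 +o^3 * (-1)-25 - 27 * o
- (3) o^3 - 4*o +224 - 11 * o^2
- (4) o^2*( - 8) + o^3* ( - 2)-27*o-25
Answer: 2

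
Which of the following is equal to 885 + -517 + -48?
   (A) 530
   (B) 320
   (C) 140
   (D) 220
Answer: B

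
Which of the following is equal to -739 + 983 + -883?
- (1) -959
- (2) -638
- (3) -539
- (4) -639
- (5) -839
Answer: 4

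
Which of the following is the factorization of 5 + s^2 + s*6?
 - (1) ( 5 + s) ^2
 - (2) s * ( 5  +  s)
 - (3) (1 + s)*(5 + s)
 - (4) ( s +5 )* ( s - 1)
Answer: 3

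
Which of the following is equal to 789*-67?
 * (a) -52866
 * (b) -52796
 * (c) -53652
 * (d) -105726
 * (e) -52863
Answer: e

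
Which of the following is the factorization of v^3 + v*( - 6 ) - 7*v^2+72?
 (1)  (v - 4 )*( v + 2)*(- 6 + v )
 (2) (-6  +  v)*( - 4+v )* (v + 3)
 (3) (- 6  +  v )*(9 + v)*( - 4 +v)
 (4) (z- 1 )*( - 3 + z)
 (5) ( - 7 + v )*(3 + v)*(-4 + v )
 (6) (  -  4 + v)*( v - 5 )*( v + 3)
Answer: 2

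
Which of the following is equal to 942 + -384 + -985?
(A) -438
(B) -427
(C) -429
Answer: B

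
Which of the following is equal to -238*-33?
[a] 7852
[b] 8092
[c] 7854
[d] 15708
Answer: c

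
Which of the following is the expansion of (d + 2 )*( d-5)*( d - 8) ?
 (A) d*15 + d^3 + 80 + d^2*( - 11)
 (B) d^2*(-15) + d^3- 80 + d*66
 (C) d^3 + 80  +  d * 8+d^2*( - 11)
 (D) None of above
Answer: D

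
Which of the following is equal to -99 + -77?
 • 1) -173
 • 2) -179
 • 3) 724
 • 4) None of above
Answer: 4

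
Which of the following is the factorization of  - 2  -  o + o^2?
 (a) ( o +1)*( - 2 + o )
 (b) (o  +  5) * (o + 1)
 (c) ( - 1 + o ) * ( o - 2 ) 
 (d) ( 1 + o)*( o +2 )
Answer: a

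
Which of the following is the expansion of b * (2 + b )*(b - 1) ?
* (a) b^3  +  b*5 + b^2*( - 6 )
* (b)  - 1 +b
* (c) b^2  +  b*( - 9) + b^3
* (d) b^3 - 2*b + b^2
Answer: d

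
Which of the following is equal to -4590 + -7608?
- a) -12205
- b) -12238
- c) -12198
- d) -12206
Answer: c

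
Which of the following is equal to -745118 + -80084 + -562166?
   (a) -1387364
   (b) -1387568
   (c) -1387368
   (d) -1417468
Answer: c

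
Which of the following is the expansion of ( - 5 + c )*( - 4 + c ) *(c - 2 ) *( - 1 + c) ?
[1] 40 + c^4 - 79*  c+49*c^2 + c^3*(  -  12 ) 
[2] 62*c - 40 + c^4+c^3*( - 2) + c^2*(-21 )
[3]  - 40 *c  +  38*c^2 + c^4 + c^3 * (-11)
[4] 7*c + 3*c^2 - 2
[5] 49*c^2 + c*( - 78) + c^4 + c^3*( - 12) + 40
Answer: 5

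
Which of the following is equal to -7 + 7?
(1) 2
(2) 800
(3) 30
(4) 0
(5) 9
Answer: 4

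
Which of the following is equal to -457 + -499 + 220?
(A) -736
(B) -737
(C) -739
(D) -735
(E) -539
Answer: A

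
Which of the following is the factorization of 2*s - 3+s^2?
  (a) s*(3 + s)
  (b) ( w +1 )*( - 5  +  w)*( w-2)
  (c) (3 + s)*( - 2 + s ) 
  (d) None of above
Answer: d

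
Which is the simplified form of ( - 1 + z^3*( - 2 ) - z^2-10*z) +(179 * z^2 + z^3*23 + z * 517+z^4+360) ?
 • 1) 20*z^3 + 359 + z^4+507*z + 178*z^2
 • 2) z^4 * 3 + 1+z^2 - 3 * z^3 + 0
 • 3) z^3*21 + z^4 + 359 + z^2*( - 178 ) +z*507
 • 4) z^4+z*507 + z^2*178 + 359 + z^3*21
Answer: 4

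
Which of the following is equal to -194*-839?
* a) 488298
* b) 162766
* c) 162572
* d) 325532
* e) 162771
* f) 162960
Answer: b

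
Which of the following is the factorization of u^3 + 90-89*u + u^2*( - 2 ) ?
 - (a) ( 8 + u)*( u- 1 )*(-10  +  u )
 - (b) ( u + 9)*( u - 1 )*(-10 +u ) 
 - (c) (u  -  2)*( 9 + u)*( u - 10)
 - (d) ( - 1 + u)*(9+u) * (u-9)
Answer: b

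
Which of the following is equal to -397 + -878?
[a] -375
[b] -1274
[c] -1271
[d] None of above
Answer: d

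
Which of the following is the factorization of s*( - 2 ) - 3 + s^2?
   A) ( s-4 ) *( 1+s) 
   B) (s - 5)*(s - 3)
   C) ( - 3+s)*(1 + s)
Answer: C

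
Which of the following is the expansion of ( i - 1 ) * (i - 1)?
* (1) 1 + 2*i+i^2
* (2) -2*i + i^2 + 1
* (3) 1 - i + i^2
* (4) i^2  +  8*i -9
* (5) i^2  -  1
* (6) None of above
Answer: 2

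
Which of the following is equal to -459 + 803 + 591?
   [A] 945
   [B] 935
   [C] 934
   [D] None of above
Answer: B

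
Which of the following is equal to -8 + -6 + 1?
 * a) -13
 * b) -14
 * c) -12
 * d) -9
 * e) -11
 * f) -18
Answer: a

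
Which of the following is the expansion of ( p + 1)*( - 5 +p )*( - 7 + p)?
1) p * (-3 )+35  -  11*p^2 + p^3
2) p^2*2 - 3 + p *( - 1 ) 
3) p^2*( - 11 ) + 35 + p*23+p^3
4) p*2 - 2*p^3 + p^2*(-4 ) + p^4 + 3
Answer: 3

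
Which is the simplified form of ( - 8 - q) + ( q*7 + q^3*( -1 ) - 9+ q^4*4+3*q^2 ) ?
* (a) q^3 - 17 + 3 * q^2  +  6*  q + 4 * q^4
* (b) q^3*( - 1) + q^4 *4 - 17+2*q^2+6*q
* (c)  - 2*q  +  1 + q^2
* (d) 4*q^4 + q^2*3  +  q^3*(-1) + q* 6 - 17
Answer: d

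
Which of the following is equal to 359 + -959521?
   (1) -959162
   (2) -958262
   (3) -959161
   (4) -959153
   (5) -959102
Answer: 1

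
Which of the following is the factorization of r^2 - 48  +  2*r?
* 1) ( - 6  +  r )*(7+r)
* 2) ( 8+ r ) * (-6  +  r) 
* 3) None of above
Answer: 2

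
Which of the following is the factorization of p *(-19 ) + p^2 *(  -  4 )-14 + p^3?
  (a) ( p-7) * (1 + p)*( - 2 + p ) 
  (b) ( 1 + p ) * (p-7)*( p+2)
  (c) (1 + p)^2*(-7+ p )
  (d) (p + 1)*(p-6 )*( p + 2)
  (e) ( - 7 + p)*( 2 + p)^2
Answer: b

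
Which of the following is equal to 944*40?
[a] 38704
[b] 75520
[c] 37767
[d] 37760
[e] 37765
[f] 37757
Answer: d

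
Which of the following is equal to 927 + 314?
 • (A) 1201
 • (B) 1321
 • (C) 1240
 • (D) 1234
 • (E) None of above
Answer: E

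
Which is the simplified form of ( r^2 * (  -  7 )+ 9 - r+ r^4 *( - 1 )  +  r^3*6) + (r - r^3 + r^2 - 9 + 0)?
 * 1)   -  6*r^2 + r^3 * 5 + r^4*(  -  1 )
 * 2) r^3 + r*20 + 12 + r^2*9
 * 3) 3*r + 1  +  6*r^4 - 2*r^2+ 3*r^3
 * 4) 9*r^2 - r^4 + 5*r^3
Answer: 1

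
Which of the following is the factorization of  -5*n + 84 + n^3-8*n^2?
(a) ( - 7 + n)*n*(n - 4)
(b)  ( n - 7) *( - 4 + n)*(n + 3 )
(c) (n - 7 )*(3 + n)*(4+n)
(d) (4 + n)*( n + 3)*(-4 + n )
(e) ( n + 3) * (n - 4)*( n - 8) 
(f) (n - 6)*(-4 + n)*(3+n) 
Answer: b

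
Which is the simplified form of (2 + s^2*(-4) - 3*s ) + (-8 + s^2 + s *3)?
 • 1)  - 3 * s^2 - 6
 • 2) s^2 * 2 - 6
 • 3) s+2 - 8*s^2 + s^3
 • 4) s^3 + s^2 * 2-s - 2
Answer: 1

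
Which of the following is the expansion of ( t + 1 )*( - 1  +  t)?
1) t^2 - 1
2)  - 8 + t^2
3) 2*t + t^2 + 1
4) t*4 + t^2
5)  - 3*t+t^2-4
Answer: 1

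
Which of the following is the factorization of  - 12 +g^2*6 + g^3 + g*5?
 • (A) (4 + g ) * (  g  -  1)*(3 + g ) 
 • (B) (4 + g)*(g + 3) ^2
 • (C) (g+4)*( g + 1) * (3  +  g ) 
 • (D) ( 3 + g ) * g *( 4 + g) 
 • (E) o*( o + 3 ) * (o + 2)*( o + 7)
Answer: A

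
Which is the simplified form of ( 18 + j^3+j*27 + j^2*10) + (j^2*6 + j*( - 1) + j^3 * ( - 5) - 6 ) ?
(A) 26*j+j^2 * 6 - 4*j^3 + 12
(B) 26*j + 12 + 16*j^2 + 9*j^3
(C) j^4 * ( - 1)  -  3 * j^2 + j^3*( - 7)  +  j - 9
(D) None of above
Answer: D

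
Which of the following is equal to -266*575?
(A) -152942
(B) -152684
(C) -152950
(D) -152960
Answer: C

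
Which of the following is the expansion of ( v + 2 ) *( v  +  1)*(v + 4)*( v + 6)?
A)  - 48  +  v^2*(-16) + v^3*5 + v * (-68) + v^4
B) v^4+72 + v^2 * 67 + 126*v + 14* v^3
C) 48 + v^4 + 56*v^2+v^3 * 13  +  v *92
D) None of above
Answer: C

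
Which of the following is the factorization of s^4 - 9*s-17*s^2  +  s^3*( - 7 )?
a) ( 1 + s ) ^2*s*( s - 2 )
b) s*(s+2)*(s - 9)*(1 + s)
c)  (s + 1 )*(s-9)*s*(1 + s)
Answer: c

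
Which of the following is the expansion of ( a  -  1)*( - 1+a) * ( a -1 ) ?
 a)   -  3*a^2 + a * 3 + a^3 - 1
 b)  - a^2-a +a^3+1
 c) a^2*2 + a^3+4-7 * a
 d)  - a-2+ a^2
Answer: a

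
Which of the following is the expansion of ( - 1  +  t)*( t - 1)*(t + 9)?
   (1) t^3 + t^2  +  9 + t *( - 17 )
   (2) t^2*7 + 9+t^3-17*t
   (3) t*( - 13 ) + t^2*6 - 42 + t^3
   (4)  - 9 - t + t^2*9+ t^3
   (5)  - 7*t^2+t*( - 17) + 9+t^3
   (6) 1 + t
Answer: 2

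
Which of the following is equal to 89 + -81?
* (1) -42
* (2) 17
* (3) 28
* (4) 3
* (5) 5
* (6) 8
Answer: 6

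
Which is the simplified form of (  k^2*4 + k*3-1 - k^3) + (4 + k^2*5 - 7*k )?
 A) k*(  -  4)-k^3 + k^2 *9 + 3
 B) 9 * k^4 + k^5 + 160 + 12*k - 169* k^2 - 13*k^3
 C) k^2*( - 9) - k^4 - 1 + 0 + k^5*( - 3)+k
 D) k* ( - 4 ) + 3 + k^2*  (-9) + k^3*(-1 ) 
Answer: A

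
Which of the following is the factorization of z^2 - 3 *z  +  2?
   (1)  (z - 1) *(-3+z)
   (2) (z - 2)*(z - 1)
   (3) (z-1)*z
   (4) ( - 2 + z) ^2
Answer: 2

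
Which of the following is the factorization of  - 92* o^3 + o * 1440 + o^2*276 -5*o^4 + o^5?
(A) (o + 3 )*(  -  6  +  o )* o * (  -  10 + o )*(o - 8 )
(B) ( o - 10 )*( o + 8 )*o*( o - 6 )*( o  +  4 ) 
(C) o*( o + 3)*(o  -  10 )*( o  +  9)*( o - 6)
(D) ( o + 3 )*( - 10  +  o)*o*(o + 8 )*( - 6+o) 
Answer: D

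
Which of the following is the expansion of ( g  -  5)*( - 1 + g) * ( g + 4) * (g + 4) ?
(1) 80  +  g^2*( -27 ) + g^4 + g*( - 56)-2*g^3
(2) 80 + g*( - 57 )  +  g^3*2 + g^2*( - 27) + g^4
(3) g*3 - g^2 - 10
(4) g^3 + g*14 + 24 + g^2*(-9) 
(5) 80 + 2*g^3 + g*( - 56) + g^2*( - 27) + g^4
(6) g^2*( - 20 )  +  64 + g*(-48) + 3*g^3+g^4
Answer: 5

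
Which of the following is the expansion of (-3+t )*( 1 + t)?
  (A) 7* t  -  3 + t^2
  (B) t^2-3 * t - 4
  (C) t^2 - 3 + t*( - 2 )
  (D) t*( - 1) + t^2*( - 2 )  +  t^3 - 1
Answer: C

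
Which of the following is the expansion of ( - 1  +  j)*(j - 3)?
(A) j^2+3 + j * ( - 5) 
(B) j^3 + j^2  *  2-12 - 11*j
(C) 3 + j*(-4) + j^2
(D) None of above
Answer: C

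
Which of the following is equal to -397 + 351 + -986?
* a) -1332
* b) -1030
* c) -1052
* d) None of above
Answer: d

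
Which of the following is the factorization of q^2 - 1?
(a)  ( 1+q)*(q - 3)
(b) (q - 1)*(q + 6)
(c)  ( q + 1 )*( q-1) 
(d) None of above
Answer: c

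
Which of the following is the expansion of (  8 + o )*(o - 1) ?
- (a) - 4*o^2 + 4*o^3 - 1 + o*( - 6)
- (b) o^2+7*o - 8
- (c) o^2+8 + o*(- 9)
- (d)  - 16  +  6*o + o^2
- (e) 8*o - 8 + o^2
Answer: b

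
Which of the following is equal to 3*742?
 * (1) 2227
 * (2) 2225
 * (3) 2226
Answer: 3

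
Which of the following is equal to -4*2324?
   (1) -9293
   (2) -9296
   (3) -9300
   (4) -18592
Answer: 2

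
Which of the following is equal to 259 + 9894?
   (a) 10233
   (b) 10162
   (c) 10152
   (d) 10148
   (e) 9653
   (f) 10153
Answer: f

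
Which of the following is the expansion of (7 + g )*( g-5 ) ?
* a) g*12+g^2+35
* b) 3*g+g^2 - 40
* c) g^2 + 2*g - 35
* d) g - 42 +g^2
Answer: c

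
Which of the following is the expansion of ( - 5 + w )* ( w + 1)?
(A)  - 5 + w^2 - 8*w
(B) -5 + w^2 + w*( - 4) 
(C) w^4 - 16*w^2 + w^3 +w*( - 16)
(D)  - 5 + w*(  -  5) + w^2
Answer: B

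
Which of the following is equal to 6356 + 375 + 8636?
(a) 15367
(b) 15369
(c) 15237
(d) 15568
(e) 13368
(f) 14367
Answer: a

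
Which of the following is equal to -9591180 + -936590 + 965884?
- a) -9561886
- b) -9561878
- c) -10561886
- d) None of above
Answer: a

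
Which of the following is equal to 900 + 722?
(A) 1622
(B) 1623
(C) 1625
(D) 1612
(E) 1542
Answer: A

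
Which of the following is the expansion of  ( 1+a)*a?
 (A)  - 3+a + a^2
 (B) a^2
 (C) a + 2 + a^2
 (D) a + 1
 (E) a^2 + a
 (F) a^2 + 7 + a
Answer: E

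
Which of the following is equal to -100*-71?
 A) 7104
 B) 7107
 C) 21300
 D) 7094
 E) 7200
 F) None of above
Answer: F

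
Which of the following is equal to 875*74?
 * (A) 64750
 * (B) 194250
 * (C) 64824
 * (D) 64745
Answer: A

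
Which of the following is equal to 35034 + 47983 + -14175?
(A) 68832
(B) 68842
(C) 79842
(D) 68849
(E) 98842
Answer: B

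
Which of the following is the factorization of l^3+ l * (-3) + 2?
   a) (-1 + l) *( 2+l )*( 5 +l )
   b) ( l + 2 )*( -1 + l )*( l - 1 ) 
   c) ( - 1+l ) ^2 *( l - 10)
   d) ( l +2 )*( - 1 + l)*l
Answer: b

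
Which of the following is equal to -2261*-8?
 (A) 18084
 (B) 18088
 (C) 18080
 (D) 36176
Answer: B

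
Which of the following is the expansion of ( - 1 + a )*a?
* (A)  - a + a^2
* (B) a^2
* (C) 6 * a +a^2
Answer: A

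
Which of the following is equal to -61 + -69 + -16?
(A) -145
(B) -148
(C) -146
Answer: C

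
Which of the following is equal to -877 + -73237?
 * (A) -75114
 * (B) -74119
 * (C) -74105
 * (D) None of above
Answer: D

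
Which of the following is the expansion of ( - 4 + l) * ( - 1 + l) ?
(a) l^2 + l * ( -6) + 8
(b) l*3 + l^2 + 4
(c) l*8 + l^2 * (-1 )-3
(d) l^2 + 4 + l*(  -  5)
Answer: d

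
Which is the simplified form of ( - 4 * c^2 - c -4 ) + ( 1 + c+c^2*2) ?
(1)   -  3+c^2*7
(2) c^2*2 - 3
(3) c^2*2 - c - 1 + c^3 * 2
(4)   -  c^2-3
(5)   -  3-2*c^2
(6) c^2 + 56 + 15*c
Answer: 5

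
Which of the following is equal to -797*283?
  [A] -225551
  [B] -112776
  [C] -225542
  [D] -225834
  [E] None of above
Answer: A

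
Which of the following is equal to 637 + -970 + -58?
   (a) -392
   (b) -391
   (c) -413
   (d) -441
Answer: b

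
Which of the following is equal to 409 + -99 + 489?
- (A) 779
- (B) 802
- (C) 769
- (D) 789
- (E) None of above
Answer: E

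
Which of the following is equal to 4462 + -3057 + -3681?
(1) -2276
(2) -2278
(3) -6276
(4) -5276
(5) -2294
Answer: 1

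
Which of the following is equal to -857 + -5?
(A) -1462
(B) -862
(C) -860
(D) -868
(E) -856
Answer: B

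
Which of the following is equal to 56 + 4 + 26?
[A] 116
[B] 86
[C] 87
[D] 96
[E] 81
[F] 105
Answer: B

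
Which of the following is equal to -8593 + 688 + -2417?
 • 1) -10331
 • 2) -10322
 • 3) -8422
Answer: 2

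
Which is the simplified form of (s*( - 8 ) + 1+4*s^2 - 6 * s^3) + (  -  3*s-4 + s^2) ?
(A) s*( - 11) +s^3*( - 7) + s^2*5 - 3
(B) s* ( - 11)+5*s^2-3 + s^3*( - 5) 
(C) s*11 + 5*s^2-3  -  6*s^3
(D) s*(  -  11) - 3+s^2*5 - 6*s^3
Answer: D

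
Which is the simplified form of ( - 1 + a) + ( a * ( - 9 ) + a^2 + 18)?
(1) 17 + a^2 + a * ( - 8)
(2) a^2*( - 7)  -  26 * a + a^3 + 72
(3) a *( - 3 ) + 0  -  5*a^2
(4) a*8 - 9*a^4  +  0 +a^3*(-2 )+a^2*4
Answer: 1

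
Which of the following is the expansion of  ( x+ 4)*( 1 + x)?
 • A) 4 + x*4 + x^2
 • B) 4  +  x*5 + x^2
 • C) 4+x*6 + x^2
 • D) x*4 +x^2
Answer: B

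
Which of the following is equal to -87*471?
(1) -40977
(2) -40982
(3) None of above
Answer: 1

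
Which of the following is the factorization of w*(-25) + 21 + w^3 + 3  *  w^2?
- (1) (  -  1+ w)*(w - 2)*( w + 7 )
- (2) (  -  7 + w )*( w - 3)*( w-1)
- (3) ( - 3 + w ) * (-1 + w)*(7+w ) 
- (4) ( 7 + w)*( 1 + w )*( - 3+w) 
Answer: 3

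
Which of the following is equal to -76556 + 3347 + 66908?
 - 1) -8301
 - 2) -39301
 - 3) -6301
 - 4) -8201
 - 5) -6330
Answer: 3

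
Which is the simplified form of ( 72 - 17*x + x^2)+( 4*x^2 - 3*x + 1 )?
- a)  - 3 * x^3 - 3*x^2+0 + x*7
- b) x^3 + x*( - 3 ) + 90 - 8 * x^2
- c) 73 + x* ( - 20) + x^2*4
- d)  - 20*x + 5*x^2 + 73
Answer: d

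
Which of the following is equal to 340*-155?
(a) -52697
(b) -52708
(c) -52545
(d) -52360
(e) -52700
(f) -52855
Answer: e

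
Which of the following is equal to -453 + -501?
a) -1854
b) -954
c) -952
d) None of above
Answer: b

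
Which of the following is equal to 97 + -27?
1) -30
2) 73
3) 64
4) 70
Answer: 4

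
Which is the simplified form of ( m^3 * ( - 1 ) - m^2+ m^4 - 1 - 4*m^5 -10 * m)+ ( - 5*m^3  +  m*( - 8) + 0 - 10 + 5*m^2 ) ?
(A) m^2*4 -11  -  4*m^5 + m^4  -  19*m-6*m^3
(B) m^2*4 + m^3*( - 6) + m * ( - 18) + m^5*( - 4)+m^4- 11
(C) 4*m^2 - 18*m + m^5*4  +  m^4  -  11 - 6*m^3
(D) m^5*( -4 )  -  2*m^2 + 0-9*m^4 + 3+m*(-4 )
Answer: B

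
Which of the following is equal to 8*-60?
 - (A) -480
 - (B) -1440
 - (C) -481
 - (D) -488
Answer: A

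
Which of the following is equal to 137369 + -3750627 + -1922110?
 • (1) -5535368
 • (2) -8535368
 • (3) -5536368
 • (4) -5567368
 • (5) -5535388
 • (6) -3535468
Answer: 1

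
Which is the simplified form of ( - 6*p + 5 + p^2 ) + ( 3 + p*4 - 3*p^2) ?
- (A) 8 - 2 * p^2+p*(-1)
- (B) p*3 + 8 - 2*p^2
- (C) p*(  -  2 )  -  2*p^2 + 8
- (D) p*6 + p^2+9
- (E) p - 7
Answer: C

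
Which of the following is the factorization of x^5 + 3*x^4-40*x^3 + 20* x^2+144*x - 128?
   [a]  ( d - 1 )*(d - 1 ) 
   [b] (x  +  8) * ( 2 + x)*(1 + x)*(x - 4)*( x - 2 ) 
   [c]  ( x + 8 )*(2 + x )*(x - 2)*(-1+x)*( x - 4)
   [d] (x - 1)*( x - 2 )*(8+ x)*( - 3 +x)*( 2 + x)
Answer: c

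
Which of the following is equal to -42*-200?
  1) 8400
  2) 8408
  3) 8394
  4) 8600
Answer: 1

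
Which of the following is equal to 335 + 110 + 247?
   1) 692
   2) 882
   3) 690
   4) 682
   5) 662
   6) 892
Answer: 1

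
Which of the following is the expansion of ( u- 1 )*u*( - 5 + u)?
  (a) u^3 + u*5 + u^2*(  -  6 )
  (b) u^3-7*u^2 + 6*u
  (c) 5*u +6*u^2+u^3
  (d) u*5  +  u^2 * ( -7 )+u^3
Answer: a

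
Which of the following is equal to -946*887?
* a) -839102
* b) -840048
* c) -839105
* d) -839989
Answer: a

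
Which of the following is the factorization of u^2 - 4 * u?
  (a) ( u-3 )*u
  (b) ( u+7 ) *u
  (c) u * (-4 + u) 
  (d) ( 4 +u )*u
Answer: c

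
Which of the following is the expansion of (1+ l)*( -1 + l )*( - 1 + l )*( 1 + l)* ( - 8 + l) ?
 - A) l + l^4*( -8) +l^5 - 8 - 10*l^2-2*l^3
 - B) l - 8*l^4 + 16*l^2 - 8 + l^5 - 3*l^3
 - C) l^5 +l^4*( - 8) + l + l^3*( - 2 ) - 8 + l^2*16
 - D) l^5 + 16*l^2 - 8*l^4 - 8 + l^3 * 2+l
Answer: C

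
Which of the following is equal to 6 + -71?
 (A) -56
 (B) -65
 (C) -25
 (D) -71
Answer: B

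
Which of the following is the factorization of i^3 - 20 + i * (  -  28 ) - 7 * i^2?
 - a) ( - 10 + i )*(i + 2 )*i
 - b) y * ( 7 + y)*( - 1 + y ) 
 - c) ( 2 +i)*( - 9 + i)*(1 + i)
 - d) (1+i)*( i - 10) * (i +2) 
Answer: d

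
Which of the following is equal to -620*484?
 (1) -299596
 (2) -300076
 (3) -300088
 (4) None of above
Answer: 4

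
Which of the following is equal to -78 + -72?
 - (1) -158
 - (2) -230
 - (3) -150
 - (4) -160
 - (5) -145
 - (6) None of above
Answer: 3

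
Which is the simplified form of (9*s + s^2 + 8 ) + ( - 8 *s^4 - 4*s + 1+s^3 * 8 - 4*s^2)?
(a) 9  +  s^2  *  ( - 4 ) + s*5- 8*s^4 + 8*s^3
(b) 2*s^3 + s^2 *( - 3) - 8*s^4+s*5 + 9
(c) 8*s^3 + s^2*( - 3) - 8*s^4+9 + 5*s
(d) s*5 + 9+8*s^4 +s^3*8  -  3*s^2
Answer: c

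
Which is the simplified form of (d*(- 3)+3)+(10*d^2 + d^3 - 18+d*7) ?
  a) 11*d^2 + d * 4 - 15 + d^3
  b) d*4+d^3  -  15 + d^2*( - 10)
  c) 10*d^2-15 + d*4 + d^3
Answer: c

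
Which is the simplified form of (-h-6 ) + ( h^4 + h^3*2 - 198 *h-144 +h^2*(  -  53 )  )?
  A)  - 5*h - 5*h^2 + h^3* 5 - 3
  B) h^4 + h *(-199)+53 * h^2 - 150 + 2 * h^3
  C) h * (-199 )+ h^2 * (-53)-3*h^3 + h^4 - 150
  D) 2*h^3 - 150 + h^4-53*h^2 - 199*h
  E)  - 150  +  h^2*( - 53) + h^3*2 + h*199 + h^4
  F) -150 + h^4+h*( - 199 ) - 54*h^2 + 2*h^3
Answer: D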